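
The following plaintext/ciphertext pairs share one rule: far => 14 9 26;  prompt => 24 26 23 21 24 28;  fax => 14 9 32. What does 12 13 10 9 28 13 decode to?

debate

f is letter #6 and maps to 14: an offset of 8. Each letter is replaced by its alphabet position (a=1..z=26) + 8.
Decoding 12 13 10 9 28 13: 12→(12−8)÷1=4=d, 13→(13−8)÷1=5=e, 10→(10−8)÷1=2=b, 9→(9−8)÷1=1=a, 28→(28−8)÷1=20=t, 13→(13−8)÷1=5=e.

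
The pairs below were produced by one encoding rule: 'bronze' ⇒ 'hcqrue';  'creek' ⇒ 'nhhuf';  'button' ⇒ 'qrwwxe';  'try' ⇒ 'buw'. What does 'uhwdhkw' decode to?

The output letters match the input read backwards, each shifted +3: bronze reversed is eznorb. Two steps: reverse the string, then apply a Caesar shift of +3.
Reversing it on uhwdhkw: shift back: u−3=r, h−3=e, w−3=t, d−3=a, h−3=e, k−3=h, w−3=t → retaeht; then reverse → theater.

theater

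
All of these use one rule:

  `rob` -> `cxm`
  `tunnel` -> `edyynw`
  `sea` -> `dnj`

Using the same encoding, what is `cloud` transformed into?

The shift depends on letter class: consonant r→c is +11, but vowel o→x is +9. Vowels shift forward by 9 and consonants shift forward by 11.
On cloud: c(cons)+11=n, l(cons)+11=w, o(vowel)+9=x, u(vowel)+9=d, d(cons)+11=o.

nwxdo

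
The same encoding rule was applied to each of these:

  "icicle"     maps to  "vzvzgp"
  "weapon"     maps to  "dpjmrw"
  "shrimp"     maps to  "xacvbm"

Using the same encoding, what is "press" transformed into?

mcpxx

Each letter's alphabet position (a=0..z=25) is mapped through 21·x+9 mod 26 — an affine cipher.
Applying it to press: p(15)→21·15+9≡12=m; r(17)→21·17+9≡2=c; e(4)→21·4+9≡15=p; s(18)→21·18+9≡23=x; s(18)→21·18+9≡23=x (all mod 26).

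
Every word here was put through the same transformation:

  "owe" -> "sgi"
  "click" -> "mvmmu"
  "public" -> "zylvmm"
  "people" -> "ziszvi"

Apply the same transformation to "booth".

lssdr

The shift depends on letter class: consonant w→g is +10, but vowel o→s is +4. The rule splits by letter class: vowels +4, consonants +10.
On booth: b(cons)+10=l, o(vowel)+4=s, o(vowel)+4=s, t(cons)+10=d, h(cons)+10=r.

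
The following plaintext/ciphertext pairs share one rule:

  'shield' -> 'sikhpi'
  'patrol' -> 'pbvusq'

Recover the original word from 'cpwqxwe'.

In shield: s→s is +0, h→i is +1, i→k is +2, e→h is +3 — the shift increases by 1 each position. The shift increases by 1 at each position, starting from +0: 0, 1, 2, ….
Undoing it on cpwqxwe: c−0=c, p−1=o, w−2=u, q−3=n, x−4=t, w−5=r, e−6=y.

country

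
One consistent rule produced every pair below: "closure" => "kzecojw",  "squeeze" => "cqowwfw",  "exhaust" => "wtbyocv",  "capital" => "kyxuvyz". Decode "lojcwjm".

nursery

This is an affine cipher: with a=0,…,z=25, each position x becomes (19x+24) mod 26.
Decoding lojcwjm: l(11)→11·(11−24)≡13=n; o(14)→11·(14−24)≡20=u; j(9)→11·(9−24)≡17=r; c(2)→11·(2−24)≡18=s; w(22)→11·(22−24)≡4=e; j(9)→11·(9−24)≡17=r; m(12)→11·(12−24)≡24=y (all mod 26).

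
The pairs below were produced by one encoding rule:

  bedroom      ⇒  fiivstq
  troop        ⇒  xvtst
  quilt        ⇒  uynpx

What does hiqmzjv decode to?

It's a Vigenère-style cipher with numeric key [4,4,5]: position i shifts by key[i mod 3].
Undoing it on hiqmzjv: h−4=d, i−4=e, q−5=l, m−4=i, z−4=v, j−5=e, v−4=r.

deliver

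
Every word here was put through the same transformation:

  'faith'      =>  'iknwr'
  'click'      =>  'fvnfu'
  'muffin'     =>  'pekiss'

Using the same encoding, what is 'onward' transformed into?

rxbdbi

Shifts by position in faith: pos 0: f→i (+3), pos 1: a→k (+10), pos 2: i→n (+5), pos 3: t→w (+3), pos 4: h→r (+10) — repeating every 3. It's a Vigenère-style cipher with numeric key [3,10,5]: position i shifts by key[i mod 3].
On onward: o+3=r, n+10=x, w+5=b, a+3=d, r+10=b, d+5=i.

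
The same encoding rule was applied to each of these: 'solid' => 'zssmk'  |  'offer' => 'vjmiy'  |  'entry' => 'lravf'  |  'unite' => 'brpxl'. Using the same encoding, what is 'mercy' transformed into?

Shifts by position in solid: pos 0: s→z (+7), pos 1: o→s (+4), pos 2: l→s (+7), pos 3: i→m (+4) — repeating every 2. The shifts repeat in a cycle of length 2: positions 0,1,… shift by +7, +4, then the pattern repeats.
On mercy: m+7=t, e+4=i, r+7=y, c+4=g, y+7=f.

tiygf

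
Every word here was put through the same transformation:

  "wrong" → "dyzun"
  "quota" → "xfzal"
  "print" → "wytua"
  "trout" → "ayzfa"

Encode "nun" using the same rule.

ufu

The shift depends on letter class: consonant w→d is +7, but vowel o→z is +11. Two shifts are in play — +11 for a/e/i/o/u, +7 for every other letter.
Applying it to nun: n(cons)+7=u, u(vowel)+11=f, n(cons)+7=u.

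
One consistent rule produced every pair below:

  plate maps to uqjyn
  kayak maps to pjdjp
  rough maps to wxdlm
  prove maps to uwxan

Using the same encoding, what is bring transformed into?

gwrsl

The rule splits by letter class: vowels +9, consonants +5.
Applying it to bring: b(cons)+5=g, r(cons)+5=w, i(vowel)+9=r, n(cons)+5=s, g(cons)+5=l.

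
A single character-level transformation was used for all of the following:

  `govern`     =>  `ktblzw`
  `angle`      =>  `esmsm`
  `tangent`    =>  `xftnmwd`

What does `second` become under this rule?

wjivvm

The shift increases by 1 at each position, starting from +4: 4, 5, 6, ….
On second: s+4=w, e+5=j, c+6=i, o+7=v, n+8=v, d+9=m.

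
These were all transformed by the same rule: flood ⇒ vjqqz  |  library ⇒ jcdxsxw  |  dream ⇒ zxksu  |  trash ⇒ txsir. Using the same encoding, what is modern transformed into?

uqzkxf

f(5)→v(21) and l(11)→j(9) fit y≡11x+18 (mod 26); the inverse of 11 mod 26 is 19. Treating letters as 0–25, the rule is x ↦ 11x + 18 (mod 26).
For modern: m(12)→11·12+18≡20=u; o(14)→11·14+18≡16=q; d(3)→11·3+18≡25=z; e(4)→11·4+18≡10=k; r(17)→11·17+18≡23=x; n(13)→11·13+18≡5=f (all mod 26).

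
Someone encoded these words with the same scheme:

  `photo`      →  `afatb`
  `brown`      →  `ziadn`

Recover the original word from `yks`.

The output letters match the input read backwards, each shifted +12: photo reversed is otohp. Read the word backwards and shift each letter +12.
Undoing it on yks: shift back: y−12=m, k−12=y, s−12=g → myg; then reverse → gym.

gym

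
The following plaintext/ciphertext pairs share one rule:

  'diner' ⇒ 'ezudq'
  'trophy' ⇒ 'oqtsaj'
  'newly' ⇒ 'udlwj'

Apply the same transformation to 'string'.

d(3)→e(4) and i(8)→z(25) fit y≡25x+7 (mod 26); the inverse of 25 mod 26 is 25. Treating letters as 0–25, the rule is x ↦ 25x + 7 (mod 26).
On string: s(18)→25·18+7≡15=p; t(19)→25·19+7≡14=o; r(17)→25·17+7≡16=q; i(8)→25·8+7≡25=z; n(13)→25·13+7≡20=u; g(6)→25·6+7≡1=b (all mod 26).

poqzub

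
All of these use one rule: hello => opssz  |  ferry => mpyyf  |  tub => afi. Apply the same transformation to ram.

The shift depends on letter class: consonant h→o is +7, but vowel e→p is +11. Two shifts are in play — +11 for a/e/i/o/u, +7 for every other letter.
For ram: r(cons)+7=y, a(vowel)+11=l, m(cons)+7=t.

ylt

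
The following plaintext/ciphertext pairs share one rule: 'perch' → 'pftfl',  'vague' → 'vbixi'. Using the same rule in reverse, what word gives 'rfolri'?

The shift increases by 1 at each position, starting from +0: 0, 1, 2, ….
Reversing it on rfolri: r−0=r, f−1=e, o−2=m, l−3=i, r−4=n, i−5=d.

remind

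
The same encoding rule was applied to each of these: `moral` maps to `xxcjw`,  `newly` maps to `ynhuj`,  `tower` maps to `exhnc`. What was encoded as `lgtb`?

axis

Shifts by position in moral: pos 0: m→x (+11), pos 1: o→x (+9), pos 2: r→c (+11), pos 3: a→j (+9) — repeating every 2. It's a Vigenère-style cipher with numeric key [11,9]: position i shifts by key[i mod 2].
Decoding lgtb: l−11=a, g−9=x, t−11=i, b−9=s.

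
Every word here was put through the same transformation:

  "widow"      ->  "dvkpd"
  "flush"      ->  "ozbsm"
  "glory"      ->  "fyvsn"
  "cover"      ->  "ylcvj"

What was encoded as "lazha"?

taste

The output letters match the input read backwards, each shifted +7: widow reversed is wodiw. Two steps: reverse the string, then apply a Caesar shift of +7.
Decoding lazha: shift back: l−7=e, a−7=t, z−7=s, h−7=a, a−7=t → etsat; then reverse → taste.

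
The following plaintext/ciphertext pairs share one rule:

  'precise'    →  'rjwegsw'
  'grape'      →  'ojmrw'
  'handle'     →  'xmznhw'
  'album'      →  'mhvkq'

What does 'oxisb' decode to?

ghost

p(15)→r(17) and r(17)→j(9) fit y≡9x+12 (mod 26); the inverse of 9 mod 26 is 3. This is an affine cipher: with a=0,…,z=25, each position x becomes (9x+12) mod 26.
Decoding oxisb: o(14)→3·(14−12)≡6=g; x(23)→3·(23−12)≡7=h; i(8)→3·(8−12)≡14=o; s(18)→3·(18−12)≡18=s; b(1)→3·(1−12)≡19=t (all mod 26).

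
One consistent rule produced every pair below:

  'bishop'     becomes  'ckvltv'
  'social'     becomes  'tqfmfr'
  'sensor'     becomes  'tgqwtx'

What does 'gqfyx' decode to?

focus

Letter i (0-indexed) is shifted by i+1, so successive shifts are 1, 2, 3, ….
Undoing it on gqfyx: g−1=f, q−2=o, f−3=c, y−4=u, x−5=s.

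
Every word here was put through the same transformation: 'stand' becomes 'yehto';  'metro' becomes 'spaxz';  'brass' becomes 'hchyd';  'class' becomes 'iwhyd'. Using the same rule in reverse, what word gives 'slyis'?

march

Shifts by position in stand: pos 0: s→y (+6), pos 1: t→e (+11), pos 2: a→h (+7), pos 3: n→t (+6), pos 4: d→o (+11) — repeating every 3. It's a Vigenère-style cipher with numeric key [6,11,7]: position i shifts by key[i mod 3].
Decoding slyis: s−6=m, l−11=a, y−7=r, i−6=c, s−11=h.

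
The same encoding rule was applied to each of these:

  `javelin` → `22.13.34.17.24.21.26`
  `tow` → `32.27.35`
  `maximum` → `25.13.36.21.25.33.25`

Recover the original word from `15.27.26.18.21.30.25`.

The number is (letter's place in the alphabet, a=1) + 12.
Decoding 15.27.26.18.21.30.25: 15→(15−12)÷1=3=c, 27→(27−12)÷1=15=o, 26→(26−12)÷1=14=n, 18→(18−12)÷1=6=f, 21→(21−12)÷1=9=i, 30→(30−12)÷1=18=r, 25→(25−12)÷1=13=m.

confirm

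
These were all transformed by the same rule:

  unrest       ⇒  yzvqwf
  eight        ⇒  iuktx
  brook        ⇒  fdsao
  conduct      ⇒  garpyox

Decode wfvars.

strong

Shifts by position in unrest: pos 0: u→y (+4), pos 1: n→z (+12), pos 2: r→v (+4), pos 3: e→q (+12) — repeating every 2. The shifts repeat in a cycle of length 2: positions 0,1,… shift by +4, +12, then the pattern repeats.
Reversing it on wfvars: w−4=s, f−12=t, v−4=r, a−12=o, r−4=n, s−12=g.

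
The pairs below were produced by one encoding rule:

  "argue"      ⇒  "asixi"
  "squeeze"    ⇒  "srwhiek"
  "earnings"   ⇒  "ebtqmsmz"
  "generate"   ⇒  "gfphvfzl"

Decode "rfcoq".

In argue: a→a is +0, r→s is +1, g→i is +2, u→x is +3 — the shift increases by 1 each position. Letter i (0-indexed) is shifted by i+0, so successive shifts are 0, 1, 2, ….
Decoding rfcoq: r−0=r, f−1=e, c−2=a, o−3=l, q−4=m.

realm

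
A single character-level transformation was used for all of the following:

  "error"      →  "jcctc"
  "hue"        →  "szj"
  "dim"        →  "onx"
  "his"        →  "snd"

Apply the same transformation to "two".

The shift depends on letter class: consonant r→c is +11, but vowel e→j is +5. The rule splits by letter class: vowels +5, consonants +11.
On two: t(cons)+11=e, w(cons)+11=h, o(vowel)+5=t.

eht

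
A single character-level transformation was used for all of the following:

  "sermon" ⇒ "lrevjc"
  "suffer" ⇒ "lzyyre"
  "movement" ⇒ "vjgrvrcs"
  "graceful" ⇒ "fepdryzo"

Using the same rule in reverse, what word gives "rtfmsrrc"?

s(18)→l(11) and e(4)→r(17) fit y≡7x+15 (mod 26); the inverse of 7 mod 26 is 15. This is an affine cipher: with a=0,…,z=25, each position x becomes (7x+15) mod 26.
Decoding rtfmsrrc: r(17)→15·(17−15)≡4=e; t(19)→15·(19−15)≡8=i; f(5)→15·(5−15)≡6=g; m(12)→15·(12−15)≡7=h; s(18)→15·(18−15)≡19=t; r(17)→15·(17−15)≡4=e; r(17)→15·(17−15)≡4=e; c(2)→15·(2−15)≡13=n (all mod 26).

eighteen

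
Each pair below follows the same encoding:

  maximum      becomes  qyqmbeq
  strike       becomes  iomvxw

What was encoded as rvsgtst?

The output letters match the input read backwards, each shifted +4: maximum reversed is mumixam. Read the word backwards and shift each letter +4.
Decoding rvsgtst: shift back: r−4=n, v−4=r, s−4=o, g−4=c, t−4=p, s−4=o, t−4=p → nrocpop; then reverse → popcorn.

popcorn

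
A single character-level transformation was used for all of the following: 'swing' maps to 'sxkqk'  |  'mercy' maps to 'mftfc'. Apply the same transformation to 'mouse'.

mpwvi

In swing: s→s is +0, w→x is +1, i→k is +2, n→q is +3 — the shift increases by 1 each position. Each letter shifts forward by its position index (0, 1, 2, …) — the shift grows by one for each successive letter.
For mouse: m+0=m, o+1=p, u+2=w, s+3=v, e+4=i.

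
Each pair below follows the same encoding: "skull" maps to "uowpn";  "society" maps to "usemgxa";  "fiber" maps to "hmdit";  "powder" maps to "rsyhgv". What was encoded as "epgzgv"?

Shifts by position in skull: pos 0: s→u (+2), pos 1: k→o (+4), pos 2: u→w (+2), pos 3: l→p (+4) — repeating every 2. A repeating key of period 2 is used — shifts +2, +4 over and over.
Reversing it on epgzgv: e−2=c, p−4=l, g−2=e, z−4=v, g−2=e, v−4=r.

clever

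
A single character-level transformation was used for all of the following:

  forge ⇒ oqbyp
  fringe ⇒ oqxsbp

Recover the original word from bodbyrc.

Read the word backwards and shift each letter +10.
Undoing it on bodbyrc: shift back: b−10=r, o−10=e, d−10=t, b−10=r, y−10=o, r−10=h, c−10=s → retrohs; then reverse → shorter.

shorter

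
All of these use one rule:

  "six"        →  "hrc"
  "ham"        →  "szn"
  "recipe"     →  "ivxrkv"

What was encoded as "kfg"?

Each pair mirrors across the alphabet (s↔h, i↔r, x↔c): positions sum to 25. Letters are reflected about the middle of the alphabet (position → 25−position): Atbash.
Undoing it on kfg: k↔p, f↔u, g↔t.

put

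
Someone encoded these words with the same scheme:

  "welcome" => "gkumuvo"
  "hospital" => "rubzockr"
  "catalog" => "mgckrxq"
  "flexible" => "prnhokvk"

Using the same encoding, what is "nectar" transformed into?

The shifts repeat in a cycle of length 3: positions 0,1,… shift by +10, +6, +9, then the pattern repeats.
For nectar: n+10=x, e+6=k, c+9=l, t+10=d, a+6=g, r+9=a.

xkldga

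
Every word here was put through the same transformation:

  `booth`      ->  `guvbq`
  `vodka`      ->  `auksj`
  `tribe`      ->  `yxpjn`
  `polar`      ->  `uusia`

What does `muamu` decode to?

hotel

In booth: b→g is +5, o→u is +6, o→v is +7, t→b is +8 — the shift increases by 1 each position. The shift increases by 1 at each position, starting from +5: 5, 6, 7, ….
Reversing it on muamu: m−5=h, u−6=o, a−7=t, m−8=e, u−9=l.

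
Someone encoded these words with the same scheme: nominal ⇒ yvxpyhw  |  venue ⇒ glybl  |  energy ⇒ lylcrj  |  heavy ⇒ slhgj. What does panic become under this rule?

ahypn

The shift depends on letter class: consonant n→y is +11, but vowel o→v is +7. The rule splits by letter class: vowels +7, consonants +11.
On panic: p(cons)+11=a, a(vowel)+7=h, n(cons)+11=y, i(vowel)+7=p, c(cons)+11=n.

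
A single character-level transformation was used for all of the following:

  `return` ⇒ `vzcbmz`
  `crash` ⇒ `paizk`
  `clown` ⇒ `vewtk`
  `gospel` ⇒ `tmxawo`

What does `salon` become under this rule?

The output letters match the input read backwards, each shifted +8: return reversed is nruter. Read the word backwards and shift each letter +8.
On salon: reverse → nolas; then shift: n+8=v, o+8=w, l+8=t, a+8=i, s+8=a.

vwtia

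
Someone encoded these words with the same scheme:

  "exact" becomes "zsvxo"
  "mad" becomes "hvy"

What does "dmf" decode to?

Each letter is shifted forward by 21 in the alphabet (a Caesar shift of +21).
Undoing it on dmf: d−21=i, m−21=r, f−21=k.

irk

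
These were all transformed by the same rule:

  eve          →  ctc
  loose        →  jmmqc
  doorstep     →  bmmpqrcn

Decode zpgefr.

bright

Compare letters: e→c is +24, v→t is +24, e→c is +24 — a constant shift. It's a constant shift of +24 (ROT24).
Undoing it on zpgefr: z−24=b, p−24=r, g−24=i, e−24=g, f−24=h, r−24=t.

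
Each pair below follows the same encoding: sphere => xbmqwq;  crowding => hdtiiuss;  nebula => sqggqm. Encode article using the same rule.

A repeating key of period 2 is used — shifts +5, +12 over and over.
For article: a+5=f, r+12=d, t+5=y, i+12=u, c+5=h, l+12=x, e+5=j.

fdyuhxj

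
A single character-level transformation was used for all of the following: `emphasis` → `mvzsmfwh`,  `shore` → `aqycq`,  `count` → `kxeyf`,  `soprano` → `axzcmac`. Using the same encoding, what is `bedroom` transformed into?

The shift increases by 1 at each position, starting from +8: 8, 9, 10, ….
Applying it to bedroom: b+8=j, e+9=n, d+10=n, r+11=c, o+12=a, o+13=b, m+14=a.

jnncaba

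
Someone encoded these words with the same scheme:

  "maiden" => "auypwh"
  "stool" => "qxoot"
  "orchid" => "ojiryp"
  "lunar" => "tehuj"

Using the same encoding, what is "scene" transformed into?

This is an affine cipher: with a=0,…,z=25, each position x becomes (7x+20) mod 26.
Applying it to scene: s(18)→7·18+20≡16=q; c(2)→7·2+20≡8=i; e(4)→7·4+20≡22=w; n(13)→7·13+20≡7=h; e(4)→7·4+20≡22=w (all mod 26).

qiwhw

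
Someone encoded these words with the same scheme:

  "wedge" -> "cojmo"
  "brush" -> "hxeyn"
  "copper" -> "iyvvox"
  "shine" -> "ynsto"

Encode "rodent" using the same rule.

The shift depends on letter class: consonant w→c is +6, but vowel e→o is +10. Vowels shift forward by 10 and consonants shift forward by 6.
For rodent: r(cons)+6=x, o(vowel)+10=y, d(cons)+6=j, e(vowel)+10=o, n(cons)+6=t, t(cons)+6=z.

xyjotz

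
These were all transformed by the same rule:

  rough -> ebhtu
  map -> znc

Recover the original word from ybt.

log

Compare letters: r→e is +13, o→b is +13, u→h is +13 — a constant shift. Each letter is shifted forward by 13 in the alphabet (a Caesar shift of +13).
Reversing it on ybt: y−13=l, b−13=o, t−13=g.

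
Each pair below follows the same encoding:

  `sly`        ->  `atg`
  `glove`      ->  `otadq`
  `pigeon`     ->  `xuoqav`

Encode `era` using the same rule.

The shift depends on letter class: consonant s→a is +8, but vowel o→a is +12. The rule splits by letter class: vowels +12, consonants +8.
For era: e(vowel)+12=q, r(cons)+8=z, a(vowel)+12=m.

qzm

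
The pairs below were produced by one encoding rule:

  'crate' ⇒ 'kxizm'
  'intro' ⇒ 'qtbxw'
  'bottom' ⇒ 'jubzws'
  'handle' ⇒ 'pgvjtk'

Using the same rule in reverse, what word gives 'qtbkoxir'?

Shifts by position in crate: pos 0: c→k (+8), pos 1: r→x (+6), pos 2: a→i (+8), pos 3: t→z (+6) — repeating every 2. It's a Vigenère-style cipher with numeric key [8,6]: position i shifts by key[i mod 2].
Decoding qtbkoxir: q−8=i, t−6=n, b−8=t, k−6=e, o−8=g, x−6=r, i−8=a, r−6=l.

integral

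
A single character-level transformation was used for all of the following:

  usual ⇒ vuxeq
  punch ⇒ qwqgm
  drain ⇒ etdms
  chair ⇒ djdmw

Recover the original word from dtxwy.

In usual: u→v is +1, s→u is +2, u→x is +3, a→e is +4 — the shift increases by 1 each position. Letter i (0-indexed) is shifted by i+1, so successive shifts are 1, 2, 3, ….
Reversing it on dtxwy: d−1=c, t−2=r, x−3=u, w−4=s, y−5=t.

crust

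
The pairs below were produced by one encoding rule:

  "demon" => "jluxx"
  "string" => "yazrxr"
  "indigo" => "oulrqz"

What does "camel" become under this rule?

ihunv

Each letter shifts forward by (position + 6), i.e. 6, 7, 8, … — the shift grows by one for each successive letter.
Applying it to camel: c+6=i, a+7=h, m+8=u, e+9=n, l+10=v.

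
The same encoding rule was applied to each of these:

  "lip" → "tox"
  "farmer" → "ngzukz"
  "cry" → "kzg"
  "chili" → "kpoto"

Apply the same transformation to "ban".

jgv

The shift depends on letter class: consonant l→t is +8, but vowel i→o is +6. Vowels shift forward by 6 and consonants shift forward by 8.
On ban: b(cons)+8=j, a(vowel)+6=g, n(cons)+8=v.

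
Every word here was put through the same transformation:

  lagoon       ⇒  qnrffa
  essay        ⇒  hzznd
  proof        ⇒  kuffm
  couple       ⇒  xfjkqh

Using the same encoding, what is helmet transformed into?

This is an affine cipher: with a=0,…,z=25, each position x becomes (5x+13) mod 26.
For helmet: h(7)→5·7+13≡22=w; e(4)→5·4+13≡7=h; l(11)→5·11+13≡16=q; m(12)→5·12+13≡21=v; e(4)→5·4+13≡7=h; t(19)→5·19+13≡4=e (all mod 26).

whqvhe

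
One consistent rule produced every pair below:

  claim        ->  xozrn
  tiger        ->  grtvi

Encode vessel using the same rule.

Each letter is replaced by its mirror in the alphabet: a↔z, b↔y, c↔x, and so on (the Atbash cipher).
On vessel: v↔e, e↔v, s↔h, s↔h, e↔v, l↔o.

evhhvo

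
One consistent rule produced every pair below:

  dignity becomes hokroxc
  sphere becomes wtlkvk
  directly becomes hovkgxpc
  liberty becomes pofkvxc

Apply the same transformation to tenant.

xkrgrx

The shift depends on letter class: consonant d→h is +4, but vowel i→o is +6. The rule splits by letter class: vowels +6, consonants +4.
Applying it to tenant: t(cons)+4=x, e(vowel)+6=k, n(cons)+4=r, a(vowel)+6=g, n(cons)+4=r, t(cons)+4=x.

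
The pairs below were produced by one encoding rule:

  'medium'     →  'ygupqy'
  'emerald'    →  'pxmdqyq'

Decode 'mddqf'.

The output letters match the input read backwards, each shifted +12: medium reversed is muidem. Two steps: reverse the string, then apply a Caesar shift of +12.
Decoding mddqf: shift back: m−12=a, d−12=r, d−12=r, q−12=e, f−12=t → arret; then reverse → terra.

terra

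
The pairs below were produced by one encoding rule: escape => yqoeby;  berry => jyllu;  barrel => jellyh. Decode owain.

e(4)→y(24) and s(18)→q(16) fit y≡5x+4 (mod 26); the inverse of 5 mod 26 is 21. This is an affine cipher: with a=0,…,z=25, each position x becomes (5x+4) mod 26.
Reversing it on owain: o(14)→21·(14−4)≡2=c; w(22)→21·(22−4)≡14=o; a(0)→21·(0−4)≡20=u; i(8)→21·(8−4)≡6=g; n(13)→21·(13−4)≡7=h (all mod 26).

cough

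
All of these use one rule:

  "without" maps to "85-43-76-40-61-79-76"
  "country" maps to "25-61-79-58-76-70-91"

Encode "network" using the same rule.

w(#23)→85 and i(#9)→43: differences scale by 3, so n = 3·pos + 16. With a=1..z=26, the number is 3·pos + 16.
On network: n=14→58, e=5→31, t=20→76, w=23→85, o=15→61, r=18→70, k=11→49.

58-31-76-85-61-70-49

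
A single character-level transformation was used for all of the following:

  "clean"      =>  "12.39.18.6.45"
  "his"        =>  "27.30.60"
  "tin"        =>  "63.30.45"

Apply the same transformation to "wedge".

c(#3)→12 and l(#12)→39: differences scale by 3, so n = 3·pos + 3. With a=1..z=26, the number is 3·pos + 3.
Applying it to wedge: w=23→72, e=5→18, d=4→15, g=7→24, e=5→18.

72.18.15.24.18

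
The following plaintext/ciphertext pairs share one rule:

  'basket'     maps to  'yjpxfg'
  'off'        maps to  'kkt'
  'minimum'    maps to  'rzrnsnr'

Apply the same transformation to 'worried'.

The word is reversed, then every letter is shifted forward by 5.
Applying it to worried: reverse → deirrow; then shift: d+5=i, e+5=j, i+5=n, r+5=w, r+5=w, o+5=t, w+5=b.

ijnwwtb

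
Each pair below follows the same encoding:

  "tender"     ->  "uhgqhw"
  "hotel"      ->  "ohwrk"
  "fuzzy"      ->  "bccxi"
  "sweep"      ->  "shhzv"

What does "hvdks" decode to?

The output letters match the input read backwards, each shifted +3: tender reversed is rednet. Read the word backwards and shift each letter +3.
Decoding hvdks: shift back: h−3=e, v−3=s, d−3=a, k−3=h, s−3=p → esahp; then reverse → phase.

phase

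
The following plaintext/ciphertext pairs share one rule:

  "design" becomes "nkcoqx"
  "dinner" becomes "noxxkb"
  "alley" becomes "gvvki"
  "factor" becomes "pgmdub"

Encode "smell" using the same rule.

cwkvv

The shift depends on letter class: consonant d→n is +10, but vowel e→k is +6. Vowels shift forward by 6 and consonants shift forward by 10.
For smell: s(cons)+10=c, m(cons)+10=w, e(vowel)+6=k, l(cons)+10=v, l(cons)+10=v.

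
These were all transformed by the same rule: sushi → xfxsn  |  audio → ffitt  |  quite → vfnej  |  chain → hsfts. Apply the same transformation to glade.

Shifts by position in sushi: pos 0: s→x (+5), pos 1: u→f (+11), pos 2: s→x (+5), pos 3: h→s (+11) — repeating every 2. The shifts repeat in a cycle of length 2: positions 0,1,… shift by +5, +11, then the pattern repeats.
On glade: g+5=l, l+11=w, a+5=f, d+11=o, e+5=j.

lwfoj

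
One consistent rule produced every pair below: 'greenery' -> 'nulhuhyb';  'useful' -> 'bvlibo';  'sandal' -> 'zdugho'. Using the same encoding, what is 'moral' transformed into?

Shifts by position in greenery: pos 0: g→n (+7), pos 1: r→u (+3), pos 2: e→l (+7), pos 3: e→h (+3) — repeating every 2. A repeating key of period 2 is used — shifts +7, +3 over and over.
On moral: m+7=t, o+3=r, r+7=y, a+3=d, l+7=s.

tryds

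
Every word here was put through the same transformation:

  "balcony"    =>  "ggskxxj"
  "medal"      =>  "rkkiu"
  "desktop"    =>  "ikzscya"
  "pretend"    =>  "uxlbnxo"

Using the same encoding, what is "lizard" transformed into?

Each letter shifts forward by (position + 5), i.e. 5, 6, 7, … — the shift grows by one for each successive letter.
Applying it to lizard: l+5=q, i+6=o, z+7=g, a+8=i, r+9=a, d+10=n.

qogian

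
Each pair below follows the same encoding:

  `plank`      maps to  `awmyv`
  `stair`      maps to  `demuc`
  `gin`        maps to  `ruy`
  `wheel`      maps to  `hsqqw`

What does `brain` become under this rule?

mcmuy

The shift depends on letter class: consonant p→a is +11, but vowel a→m is +12. Vowels shift forward by 12 and consonants shift forward by 11.
For brain: b(cons)+11=m, r(cons)+11=c, a(vowel)+12=m, i(vowel)+12=u, n(cons)+11=y.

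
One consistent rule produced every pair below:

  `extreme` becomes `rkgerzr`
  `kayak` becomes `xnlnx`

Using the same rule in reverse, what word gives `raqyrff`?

endless

It's a constant shift of +13 (ROT13).
Undoing it on raqyrff: r−13=e, a−13=n, q−13=d, y−13=l, r−13=e, f−13=s, f−13=s.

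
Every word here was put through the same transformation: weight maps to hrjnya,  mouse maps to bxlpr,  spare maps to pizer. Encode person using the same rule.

Treating letters as 0–25, the rule is x ↦ 11x + 25 (mod 26).
On person: p(15)→11·15+25≡8=i; e(4)→11·4+25≡17=r; r(17)→11·17+25≡4=e; s(18)→11·18+25≡15=p; o(14)→11·14+25≡23=x; n(13)→11·13+25≡12=m (all mod 26).

irepxm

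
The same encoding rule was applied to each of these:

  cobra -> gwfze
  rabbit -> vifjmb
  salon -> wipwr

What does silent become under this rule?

It's a Vigenère-style cipher with numeric key [4,8]: position i shifts by key[i mod 2].
Applying it to silent: s+4=w, i+8=q, l+4=p, e+8=m, n+4=r, t+8=b.

wqpmrb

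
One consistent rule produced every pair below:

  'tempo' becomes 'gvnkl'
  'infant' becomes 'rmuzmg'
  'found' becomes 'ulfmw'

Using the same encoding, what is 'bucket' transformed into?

yfxpvg

Each pair mirrors across the alphabet (t↔g, e↔v, m↔n): positions sum to 25. Letters are reflected about the middle of the alphabet (position → 25−position): Atbash.
On bucket: b↔y, u↔f, c↔x, k↔p, e↔v, t↔g.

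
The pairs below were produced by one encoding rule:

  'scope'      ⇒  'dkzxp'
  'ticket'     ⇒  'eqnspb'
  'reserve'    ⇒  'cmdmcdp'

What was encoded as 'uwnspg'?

jockey

Shifts by position in scope: pos 0: s→d (+11), pos 1: c→k (+8), pos 2: o→z (+11), pos 3: p→x (+8) — repeating every 2. It's a Vigenère-style cipher with numeric key [11,8]: position i shifts by key[i mod 2].
Reversing it on uwnspg: u−11=j, w−8=o, n−11=c, s−8=k, p−11=e, g−8=y.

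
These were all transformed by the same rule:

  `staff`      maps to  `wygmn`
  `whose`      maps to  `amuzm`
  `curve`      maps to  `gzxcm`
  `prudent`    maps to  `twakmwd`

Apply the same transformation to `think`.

xmous

In staff: s→w is +4, t→y is +5, a→g is +6, f→m is +7 — the shift increases by 1 each position. Each letter shifts forward by (position + 4), i.e. 4, 5, 6, … — the shift grows by one for each successive letter.
On think: t+4=x, h+5=m, i+6=o, n+7=u, k+8=s.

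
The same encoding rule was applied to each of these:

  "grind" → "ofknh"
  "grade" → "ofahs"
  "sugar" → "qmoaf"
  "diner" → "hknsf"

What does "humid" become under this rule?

g(6)→o(14) and r(17)→f(5) fit y≡11x+0 (mod 26); the inverse of 11 mod 26 is 19. This is an affine cipher: with a=0,…,z=25, each position x becomes (11x+0) mod 26.
On humid: h(7)→11·7+0≡25=z; u(20)→11·20+0≡12=m; m(12)→11·12+0≡2=c; i(8)→11·8+0≡10=k; d(3)→11·3+0≡7=h (all mod 26).

zmckh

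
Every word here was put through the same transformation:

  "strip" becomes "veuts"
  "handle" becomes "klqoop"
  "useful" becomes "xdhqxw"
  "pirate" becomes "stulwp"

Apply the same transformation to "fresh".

ichdk

Shifts by position in strip: pos 0: s→v (+3), pos 1: t→e (+11), pos 2: r→u (+3), pos 3: i→t (+11) — repeating every 2. It's a Vigenère-style cipher with numeric key [3,11]: position i shifts by key[i mod 2].
Applying it to fresh: f+3=i, r+11=c, e+3=h, s+11=d, h+3=k.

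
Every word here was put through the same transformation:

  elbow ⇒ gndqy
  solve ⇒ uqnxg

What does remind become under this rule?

tgokpf

Compare letters: e→g is +2, l→n is +2, b→d is +2 — a constant shift. Every letter moves 2 places later in the alphabet, wrapping around z→a.
For remind: r+2=t, e+2=g, m+2=o, i+2=k, n+2=p, d+2=f.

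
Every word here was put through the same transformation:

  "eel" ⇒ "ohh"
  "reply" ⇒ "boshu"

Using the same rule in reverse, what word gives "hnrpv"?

The output letters match the input read backwards, each shifted +3: eel reversed is lee. Two steps: reverse the string, then apply a Caesar shift of +3.
Reversing it on hnrpv: shift back: h−3=e, n−3=k, r−3=o, p−3=m, v−3=s → ekoms; then reverse → smoke.

smoke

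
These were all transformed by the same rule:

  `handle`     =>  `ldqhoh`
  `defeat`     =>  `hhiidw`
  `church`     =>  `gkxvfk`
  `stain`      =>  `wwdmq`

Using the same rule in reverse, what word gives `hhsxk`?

depth

A repeating key of period 3 is used — shifts +4, +3, +3 over and over.
Undoing it on hhsxk: h−4=d, h−3=e, s−3=p, x−4=t, k−3=h.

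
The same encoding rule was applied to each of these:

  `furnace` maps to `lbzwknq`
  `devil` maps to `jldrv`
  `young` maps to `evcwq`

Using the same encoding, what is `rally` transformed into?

In furnace: f→l is +6, u→b is +7, r→z is +8, n→w is +9 — the shift increases by 1 each position. Each letter shifts forward by (position + 6), i.e. 6, 7, 8, … — the shift grows by one for each successive letter.
For rally: r+6=x, a+7=h, l+8=t, l+9=u, y+10=i.

xhtui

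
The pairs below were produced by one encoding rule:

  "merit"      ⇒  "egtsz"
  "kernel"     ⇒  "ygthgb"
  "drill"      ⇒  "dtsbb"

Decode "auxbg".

cable

m(12)→e(4) and e(4)→g(6) fit y≡3x+20 (mod 26); the inverse of 3 mod 26 is 9. This is an affine cipher: with a=0,…,z=25, each position x becomes (3x+20) mod 26.
Decoding auxbg: a(0)→9·(0−20)≡2=c; u(20)→9·(20−20)≡0=a; x(23)→9·(23−20)≡1=b; b(1)→9·(1−20)≡11=l; g(6)→9·(6−20)≡4=e (all mod 26).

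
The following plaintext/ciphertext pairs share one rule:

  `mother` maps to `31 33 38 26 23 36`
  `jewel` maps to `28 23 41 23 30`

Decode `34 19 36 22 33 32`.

m is letter #13 and maps to 31: an offset of 18. The number is (letter's place in the alphabet, a=1) + 18.
Reversing it on 34 19 36 22 33 32: 34→(34−18)÷1=16=p, 19→(19−18)÷1=1=a, 36→(36−18)÷1=18=r, 22→(22−18)÷1=4=d, 33→(33−18)÷1=15=o, 32→(32−18)÷1=14=n.

pardon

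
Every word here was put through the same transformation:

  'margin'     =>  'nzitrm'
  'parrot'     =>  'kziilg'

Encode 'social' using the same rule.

hlxrzo

Each letter is replaced by its mirror in the alphabet: a↔z, b↔y, c↔x, and so on (the Atbash cipher).
On social: s↔h, o↔l, c↔x, i↔r, a↔z, l↔o.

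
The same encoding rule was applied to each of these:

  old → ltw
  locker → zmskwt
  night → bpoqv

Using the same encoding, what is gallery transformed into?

Two steps: reverse the string, then apply a Caesar shift of +8.
Applying it to gallery: reverse → yrellag; then shift: y+8=g, r+8=z, e+8=m, l+8=t, l+8=t, a+8=i, g+8=o.

gzmttio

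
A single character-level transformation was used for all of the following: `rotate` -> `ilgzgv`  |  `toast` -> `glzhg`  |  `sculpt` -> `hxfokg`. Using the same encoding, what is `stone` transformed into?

hglmv

Each pair mirrors across the alphabet (r↔i, o↔l, t↔g): positions sum to 25. Each letter is replaced by its mirror in the alphabet: a↔z, b↔y, c↔x, and so on (the Atbash cipher).
For stone: s↔h, t↔g, o↔l, n↔m, e↔v.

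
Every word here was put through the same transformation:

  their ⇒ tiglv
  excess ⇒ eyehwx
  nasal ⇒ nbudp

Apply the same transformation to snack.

socfo

In their: t→t is +0, h→i is +1, e→g is +2, i→l is +3 — the shift increases by 1 each position. Each letter shifts forward by its position index (0, 1, 2, …) — the shift grows by one for each successive letter.
Applying it to snack: s+0=s, n+1=o, a+2=c, c+3=f, k+4=o.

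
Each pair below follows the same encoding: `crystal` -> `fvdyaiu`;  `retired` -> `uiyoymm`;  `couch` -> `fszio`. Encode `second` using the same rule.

vihuul

Letter i (0-indexed) is shifted by i+3, so successive shifts are 3, 4, 5, ….
For second: s+3=v, e+4=i, c+5=h, o+6=u, n+7=u, d+8=l.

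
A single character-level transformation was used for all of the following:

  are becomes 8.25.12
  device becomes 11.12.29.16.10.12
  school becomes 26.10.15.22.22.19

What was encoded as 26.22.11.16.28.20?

sodium

a is letter #1 and maps to 8: an offset of 7. The number is (letter's place in the alphabet, a=1) + 7.
Decoding 26.22.11.16.28.20: 26→(26−7)÷1=19=s, 22→(22−7)÷1=15=o, 11→(11−7)÷1=4=d, 16→(16−7)÷1=9=i, 28→(28−7)÷1=21=u, 20→(20−7)÷1=13=m.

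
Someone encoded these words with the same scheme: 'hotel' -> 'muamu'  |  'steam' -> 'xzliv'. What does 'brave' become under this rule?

gxhdn

Letter i (0-indexed) is shifted by i+5, so successive shifts are 5, 6, 7, ….
Applying it to brave: b+5=g, r+6=x, a+7=h, v+8=d, e+9=n.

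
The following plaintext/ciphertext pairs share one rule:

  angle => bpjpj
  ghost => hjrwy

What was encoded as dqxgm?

couch

In angle: a→b is +1, n→p is +2, g→j is +3, l→p is +4 — the shift increases by 1 each position. Letter i (0-indexed) is shifted by i+1, so successive shifts are 1, 2, 3, ….
Decoding dqxgm: d−1=c, q−2=o, x−3=u, g−4=c, m−5=h.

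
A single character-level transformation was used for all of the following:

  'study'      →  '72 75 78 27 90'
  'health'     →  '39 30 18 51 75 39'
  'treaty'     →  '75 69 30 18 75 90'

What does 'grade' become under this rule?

Each letter becomes 3×(its alphabet position, a=1..z=26) + 15.
Applying it to grade: g=7→36, r=18→69, a=1→18, d=4→27, e=5→30.

36 69 18 27 30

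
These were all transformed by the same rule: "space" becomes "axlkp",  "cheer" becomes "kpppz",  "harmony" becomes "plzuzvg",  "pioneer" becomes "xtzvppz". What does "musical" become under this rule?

The shift depends on letter class: consonant s→a is +8, but vowel a→l is +11. Vowels shift forward by 11 and consonants shift forward by 8.
On musical: m(cons)+8=u, u(vowel)+11=f, s(cons)+8=a, i(vowel)+11=t, c(cons)+8=k, a(vowel)+11=l, l(cons)+8=t.

ufatklt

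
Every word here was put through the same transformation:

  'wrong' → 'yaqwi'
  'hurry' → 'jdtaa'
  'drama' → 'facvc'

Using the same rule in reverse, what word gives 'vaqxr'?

The shifts repeat in a cycle of length 2: positions 0,1,… shift by +2, +9, then the pattern repeats.
Decoding vaqxr: v−2=t, a−9=r, q−2=o, x−9=o, r−2=p.

troop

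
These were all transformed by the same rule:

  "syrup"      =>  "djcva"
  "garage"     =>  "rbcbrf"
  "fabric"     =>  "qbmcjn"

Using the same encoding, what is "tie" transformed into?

ejf

The shift depends on letter class: consonant s→d is +11, but vowel u→v is +1. Two shifts are in play — +1 for a/e/i/o/u, +11 for every other letter.
Applying it to tie: t(cons)+11=e, i(vowel)+1=j, e(vowel)+1=f.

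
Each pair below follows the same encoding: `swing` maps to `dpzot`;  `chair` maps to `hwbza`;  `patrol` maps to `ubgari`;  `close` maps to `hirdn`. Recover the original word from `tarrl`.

groom

s(18)→d(3) and w(22)→p(15) fit y≡3x+1 (mod 26); the inverse of 3 mod 26 is 9. Treating letters as 0–25, the rule is x ↦ 3x + 1 (mod 26).
Decoding tarrl: t(19)→9·(19−1)≡6=g; a(0)→9·(0−1)≡17=r; r(17)→9·(17−1)≡14=o; r(17)→9·(17−1)≡14=o; l(11)→9·(11−1)≡12=m (all mod 26).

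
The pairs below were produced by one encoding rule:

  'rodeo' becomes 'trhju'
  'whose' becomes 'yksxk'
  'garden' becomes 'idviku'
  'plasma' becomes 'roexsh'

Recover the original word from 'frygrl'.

double

In rodeo: r→t is +2, o→r is +3, d→h is +4, e→j is +5 — the shift increases by 1 each position. Letter i (0-indexed) is shifted by i+2, so successive shifts are 2, 3, 4, ….
Reversing it on frygrl: f−2=d, r−3=o, y−4=u, g−5=b, r−6=l, l−7=e.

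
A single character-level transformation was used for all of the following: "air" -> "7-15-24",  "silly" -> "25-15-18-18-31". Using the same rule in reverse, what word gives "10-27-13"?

a is letter #1 and maps to 7: an offset of 6. The number is (letter's place in the alphabet, a=1) + 6.
Undoing it on 10-27-13: 10→(10−6)÷1=4=d, 27→(27−6)÷1=21=u, 13→(13−6)÷1=7=g.

dug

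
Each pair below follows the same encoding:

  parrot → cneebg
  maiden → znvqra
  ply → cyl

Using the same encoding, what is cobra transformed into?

Compare letters: p→c is +13, a→n is +13, r→e is +13 — a constant shift. Each letter is shifted forward by 13 in the alphabet (a Caesar shift of +13).
On cobra: c+13=p, o+13=b, b+13=o, r+13=e, a+13=n.

pboen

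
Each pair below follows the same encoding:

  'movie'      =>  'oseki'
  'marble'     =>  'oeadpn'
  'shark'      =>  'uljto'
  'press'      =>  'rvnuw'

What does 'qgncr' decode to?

The shifts repeat in a cycle of length 3: positions 0,1,… shift by +2, +4, +9, then the pattern repeats.
Undoing it on qgncr: q−2=o, g−4=c, n−9=e, c−2=a, r−4=n.

ocean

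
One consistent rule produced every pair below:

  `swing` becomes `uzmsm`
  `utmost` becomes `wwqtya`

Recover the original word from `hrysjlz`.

founder

In swing: s→u is +2, w→z is +3, i→m is +4, n→s is +5 — the shift increases by 1 each position. Each letter shifts forward by (position + 2), i.e. 2, 3, 4, … — the shift grows by one for each successive letter.
Undoing it on hrysjlz: h−2=f, r−3=o, y−4=u, s−5=n, j−6=d, l−7=e, z−8=r.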